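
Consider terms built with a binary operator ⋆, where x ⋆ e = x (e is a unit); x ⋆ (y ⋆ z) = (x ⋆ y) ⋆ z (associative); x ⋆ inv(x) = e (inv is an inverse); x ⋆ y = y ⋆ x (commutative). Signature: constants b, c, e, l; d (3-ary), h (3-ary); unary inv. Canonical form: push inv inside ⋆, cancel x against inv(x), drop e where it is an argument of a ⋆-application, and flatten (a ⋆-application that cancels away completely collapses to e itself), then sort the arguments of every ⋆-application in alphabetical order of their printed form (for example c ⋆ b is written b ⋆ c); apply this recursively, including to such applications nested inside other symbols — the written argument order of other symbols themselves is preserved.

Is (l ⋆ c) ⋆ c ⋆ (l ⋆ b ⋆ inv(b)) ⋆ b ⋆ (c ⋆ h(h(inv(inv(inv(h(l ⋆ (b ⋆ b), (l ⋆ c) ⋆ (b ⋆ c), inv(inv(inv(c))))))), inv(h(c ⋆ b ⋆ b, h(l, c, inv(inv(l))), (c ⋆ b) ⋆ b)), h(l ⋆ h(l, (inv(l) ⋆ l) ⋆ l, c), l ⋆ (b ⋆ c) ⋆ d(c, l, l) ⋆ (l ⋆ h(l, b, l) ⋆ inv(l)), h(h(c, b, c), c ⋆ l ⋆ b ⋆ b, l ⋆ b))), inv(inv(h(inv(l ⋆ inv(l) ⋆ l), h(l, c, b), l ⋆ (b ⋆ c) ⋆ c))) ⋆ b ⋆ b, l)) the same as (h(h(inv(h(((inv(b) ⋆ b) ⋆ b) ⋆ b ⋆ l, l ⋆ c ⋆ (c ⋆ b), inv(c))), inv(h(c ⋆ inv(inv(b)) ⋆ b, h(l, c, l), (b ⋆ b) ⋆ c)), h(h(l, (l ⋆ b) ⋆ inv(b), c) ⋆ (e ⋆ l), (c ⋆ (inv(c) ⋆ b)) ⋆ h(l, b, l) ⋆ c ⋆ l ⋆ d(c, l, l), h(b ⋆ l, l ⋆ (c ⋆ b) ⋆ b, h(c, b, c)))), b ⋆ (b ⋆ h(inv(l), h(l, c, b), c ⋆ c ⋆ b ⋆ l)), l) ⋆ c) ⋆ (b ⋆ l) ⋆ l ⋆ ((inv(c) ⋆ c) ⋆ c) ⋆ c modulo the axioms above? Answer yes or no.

Answer: no — b ⋆ c ⋆ c ⋆ c ⋆ h(h(inv(h(b ⋆ b ⋆ l, b ⋆ c ⋆ c ⋆ l, inv(c))), inv(h(b ⋆ b ⋆ c, h(l, c, l), b ⋆ b ⋆ c)), h(h(l, l, c) ⋆ l, b ⋆ c ⋆ d(c, l, l) ⋆ h(l, b, l) ⋆ l, h(h(c, b, c), b ⋆ b ⋆ c ⋆ l, b ⋆ l))), b ⋆ b ⋆ h(inv(l), h(l, c, b), b ⋆ c ⋆ c ⋆ l), l) ⋆ l ⋆ l vs b ⋆ c ⋆ c ⋆ c ⋆ h(h(inv(h(b ⋆ b ⋆ l, b ⋆ c ⋆ c ⋆ l, inv(c))), inv(h(b ⋆ b ⋆ c, h(l, c, l), b ⋆ b ⋆ c)), h(h(l, l, c) ⋆ l, b ⋆ c ⋆ d(c, l, l) ⋆ h(l, b, l) ⋆ l, h(b ⋆ l, b ⋆ b ⋆ c ⋆ l, h(c, b, c)))), b ⋆ b ⋆ h(inv(l), h(l, c, b), b ⋆ c ⋆ c ⋆ l), l) ⋆ l ⋆ l

Derivation:
Left:  (l ⋆ c) ⋆ c ⋆ (l ⋆ b ⋆ inv(b)) ⋆ b ⋆ (c ⋆ h(h(inv(inv(inv(h(l ⋆ (b ⋆ b), (l ⋆ c) ⋆ (b ⋆ c), inv(inv(inv(c))))))), inv(h(c ⋆ b ⋆ b, h(l, c, inv(inv(l))), (c ⋆ b) ⋆ b)), h(l ⋆ h(l, (inv(l) ⋆ l) ⋆ l, c), l ⋆ (b ⋆ c) ⋆ d(c, l, l) ⋆ (l ⋆ h(l, b, l) ⋆ inv(l)), h(h(c, b, c), c ⋆ l ⋆ b ⋆ b, l ⋆ b))), inv(inv(h(inv(l ⋆ inv(l) ⋆ l), h(l, c, b), l ⋆ (b ⋆ c) ⋆ c))) ⋆ b ⋆ b, l))
  Push inv inside:  distribute inv over ⋆ and collapse double inv
  Collect terms:  l ⋆ l ⋆ c ⋆ c ⋆ c ⋆ b ⋆ h(h(inv(h(b ⋆ b ⋆ l, b ⋆ c ⋆ c ⋆ l, inv(c))), inv(h(b ⋆ b ⋆ c, h(l, c, l), b ⋆ b ⋆ c)), h(h(l, l, c) ⋆ l, b ⋆ c ⋆ d(c, l, l) ⋆ h(l, b, l) ⋆ l, h(h(c, b, c), b ⋆ b ⋆ c ⋆ l, b ⋆ l))), b ⋆ b ⋆ h(inv(l), h(l, c, b), b ⋆ c ⋆ c ⋆ l), l)
  Order the arguments:  b ⋆ c ⋆ c ⋆ c ⋆ h(h(inv(h(b ⋆ b ⋆ l, b ⋆ c ⋆ c ⋆ l, inv(c))), inv(h(b ⋆ b ⋆ c, h(l, c, l), b ⋆ b ⋆ c)), h(h(l, l, c) ⋆ l, b ⋆ c ⋆ d(c, l, l) ⋆ h(l, b, l) ⋆ l, h(h(c, b, c), b ⋆ b ⋆ c ⋆ l, b ⋆ l))), b ⋆ b ⋆ h(inv(l), h(l, c, b), b ⋆ c ⋆ c ⋆ l), l) ⋆ l ⋆ l
Right:  (h(h(inv(h(((inv(b) ⋆ b) ⋆ b) ⋆ b ⋆ l, l ⋆ c ⋆ (c ⋆ b), inv(c))), inv(h(c ⋆ inv(inv(b)) ⋆ b, h(l, c, l), (b ⋆ b) ⋆ c)), h(h(l, (l ⋆ b) ⋆ inv(b), c) ⋆ (e ⋆ l), (c ⋆ (inv(c) ⋆ b)) ⋆ h(l, b, l) ⋆ c ⋆ l ⋆ d(c, l, l), h(b ⋆ l, l ⋆ (c ⋆ b) ⋆ b, h(c, b, c)))), b ⋆ (b ⋆ h(inv(l), h(l, c, b), c ⋆ c ⋆ b ⋆ l)), l) ⋆ c) ⋆ (b ⋆ l) ⋆ l ⋆ ((inv(c) ⋆ c) ⋆ c) ⋆ c
  Push inv inside:  distribute inv over ⋆ and collapse double inv
  Collect terms:  h(h(inv(h(b ⋆ b ⋆ l, b ⋆ c ⋆ c ⋆ l, inv(c))), inv(h(b ⋆ b ⋆ c, h(l, c, l), b ⋆ b ⋆ c)), h(h(l, l, c) ⋆ l, b ⋆ c ⋆ d(c, l, l) ⋆ h(l, b, l) ⋆ l, h(b ⋆ l, b ⋆ b ⋆ c ⋆ l, h(c, b, c)))), b ⋆ b ⋆ h(inv(l), h(l, c, b), b ⋆ c ⋆ c ⋆ l), l) ⋆ c ⋆ c ⋆ c ⋆ b ⋆ l ⋆ l
  Sort arguments:  b ⋆ c ⋆ c ⋆ c ⋆ h(h(inv(h(b ⋆ b ⋆ l, b ⋆ c ⋆ c ⋆ l, inv(c))), inv(h(b ⋆ b ⋆ c, h(l, c, l), b ⋆ b ⋆ c)), h(h(l, l, c) ⋆ l, b ⋆ c ⋆ d(c, l, l) ⋆ h(l, b, l) ⋆ l, h(b ⋆ l, b ⋆ b ⋆ c ⋆ l, h(c, b, c)))), b ⋆ b ⋆ h(inv(l), h(l, c, b), b ⋆ c ⋆ c ⋆ l), l) ⋆ l ⋆ l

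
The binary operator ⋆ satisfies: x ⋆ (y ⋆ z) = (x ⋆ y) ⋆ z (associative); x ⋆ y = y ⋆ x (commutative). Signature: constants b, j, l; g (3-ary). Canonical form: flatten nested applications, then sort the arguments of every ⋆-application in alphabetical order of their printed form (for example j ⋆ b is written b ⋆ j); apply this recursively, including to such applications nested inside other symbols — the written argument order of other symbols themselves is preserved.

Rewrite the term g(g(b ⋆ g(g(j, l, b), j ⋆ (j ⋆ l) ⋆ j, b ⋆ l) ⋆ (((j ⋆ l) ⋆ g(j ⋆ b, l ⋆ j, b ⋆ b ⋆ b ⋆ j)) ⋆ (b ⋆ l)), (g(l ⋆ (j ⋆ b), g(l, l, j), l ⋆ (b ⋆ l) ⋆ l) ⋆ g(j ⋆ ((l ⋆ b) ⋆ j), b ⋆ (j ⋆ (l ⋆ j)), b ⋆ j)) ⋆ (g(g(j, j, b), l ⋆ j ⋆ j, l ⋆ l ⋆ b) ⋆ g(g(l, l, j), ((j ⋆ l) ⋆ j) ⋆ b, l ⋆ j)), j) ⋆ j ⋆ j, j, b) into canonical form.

Answer: g(g(b ⋆ b ⋆ g(b ⋆ j, j ⋆ l, b ⋆ b ⋆ b ⋆ j) ⋆ g(g(j, l, b), j ⋆ j ⋆ j ⋆ l, b ⋆ l) ⋆ j ⋆ l ⋆ l, g(b ⋆ j ⋆ j ⋆ l, b ⋆ j ⋆ j ⋆ l, b ⋆ j) ⋆ g(b ⋆ j ⋆ l, g(l, l, j), b ⋆ l ⋆ l ⋆ l) ⋆ g(g(j, j, b), j ⋆ j ⋆ l, b ⋆ l ⋆ l) ⋆ g(g(l, l, j), b ⋆ j ⋆ j ⋆ l, j ⋆ l), j) ⋆ j ⋆ j, j, b)

Derivation:
Focus inside:  g(b ⋆ g(g(j, l, b), j ⋆ (j ⋆ l) ⋆ j, b ⋆ l) ⋆ (((j ⋆ l) ⋆ g(j ⋆ b, l ⋆ j, b ⋆ b ⋆ b ⋆ j)) ⋆ (b ⋆ l)), (g(l ⋆ (j ⋆ b), g(l, l, j), l ⋆ (b ⋆ l) ⋆ l) ⋆ g(j ⋆ ((l ⋆ b) ⋆ j), b ⋆ (j ⋆ (l ⋆ j)), b ⋆ j)) ⋆ (g(g(j, j, b), l ⋆ j ⋆ j, l ⋆ l ⋆ b) ⋆ g(g(l, l, j), ((j ⋆ l) ⋆ j) ⋆ b, l ⋆ j)), j) ⋆ j ⋆ j
Inside:  g(b ⋆ g(g(j, l, b), j ⋆ (j ⋆ l) ⋆ j, b ⋆ l) ⋆ (((j ⋆ l) ⋆ g(j ⋆ b, l ⋆ j, b ⋆ b ⋆ b ⋆ j)) ⋆ (b ⋆ l)), (g(l ⋆ (j ⋆ b), g(l, l, j), l ⋆ (b ⋆ l) ⋆ l) ⋆ g(j ⋆ ((l ⋆ b) ⋆ j), b ⋆ (j ⋆ (l ⋆ j)), b ⋆ j)) ⋆ (g(g(j, j, b), l ⋆ j ⋆ j, l ⋆ l ⋆ b) ⋆ g(g(l, l, j), ((j ⋆ l) ⋆ j) ⋆ b, l ⋆ j)), j)  →  g(b ⋆ b ⋆ g(b ⋆ j, j ⋆ l, b ⋆ b ⋆ b ⋆ j) ⋆ g(g(j, l, b), j ⋆ j ⋆ j ⋆ l, b ⋆ l) ⋆ j ⋆ l ⋆ l, g(b ⋆ j ⋆ j ⋆ l, b ⋆ j ⋆ j ⋆ l, b ⋆ j) ⋆ g(b ⋆ j ⋆ l, g(l, l, j), b ⋆ l ⋆ l ⋆ l) ⋆ g(g(j, j, b), j ⋆ j ⋆ l, b ⋆ l ⋆ l) ⋆ g(g(l, l, j), b ⋆ j ⋆ j ⋆ l, j ⋆ l), j)
Sort arguments:  g(b ⋆ b ⋆ g(b ⋆ j, j ⋆ l, b ⋆ b ⋆ b ⋆ j) ⋆ g(g(j, l, b), j ⋆ j ⋆ j ⋆ l, b ⋆ l) ⋆ j ⋆ l ⋆ l, g(b ⋆ j ⋆ j ⋆ l, b ⋆ j ⋆ j ⋆ l, b ⋆ j) ⋆ g(b ⋆ j ⋆ l, g(l, l, j), b ⋆ l ⋆ l ⋆ l) ⋆ g(g(j, j, b), j ⋆ j ⋆ l, b ⋆ l ⋆ l) ⋆ g(g(l, l, j), b ⋆ j ⋆ j ⋆ l, j ⋆ l), j) ⋆ j ⋆ j
Put back:  g(g(b ⋆ b ⋆ g(b ⋆ j, j ⋆ l, b ⋆ b ⋆ b ⋆ j) ⋆ g(g(j, l, b), j ⋆ j ⋆ j ⋆ l, b ⋆ l) ⋆ j ⋆ l ⋆ l, g(b ⋆ j ⋆ j ⋆ l, b ⋆ j ⋆ j ⋆ l, b ⋆ j) ⋆ g(b ⋆ j ⋆ l, g(l, l, j), b ⋆ l ⋆ l ⋆ l) ⋆ g(g(j, j, b), j ⋆ j ⋆ l, b ⋆ l ⋆ l) ⋆ g(g(l, l, j), b ⋆ j ⋆ j ⋆ l, j ⋆ l), j) ⋆ j ⋆ j, j, b)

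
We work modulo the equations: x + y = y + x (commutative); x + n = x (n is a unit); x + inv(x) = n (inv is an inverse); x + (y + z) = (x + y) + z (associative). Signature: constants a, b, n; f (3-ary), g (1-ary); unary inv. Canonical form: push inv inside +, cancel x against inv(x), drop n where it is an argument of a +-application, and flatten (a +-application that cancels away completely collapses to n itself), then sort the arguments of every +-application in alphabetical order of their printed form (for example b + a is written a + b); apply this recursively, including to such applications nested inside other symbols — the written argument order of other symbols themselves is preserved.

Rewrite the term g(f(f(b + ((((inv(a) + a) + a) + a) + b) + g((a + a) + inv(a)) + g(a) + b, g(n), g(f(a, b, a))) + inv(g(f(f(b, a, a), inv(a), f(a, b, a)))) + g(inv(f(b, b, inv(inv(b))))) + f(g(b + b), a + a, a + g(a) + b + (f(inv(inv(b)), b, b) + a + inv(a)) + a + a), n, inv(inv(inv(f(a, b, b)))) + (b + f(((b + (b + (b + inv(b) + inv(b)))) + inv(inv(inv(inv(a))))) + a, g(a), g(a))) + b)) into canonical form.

Answer: g(f(f(a + a + b + b + b + g(a) + g(a), g(n), g(f(a, b, a))) + f(g(b + b), a + a, a + a + a + b + f(b, b, b) + g(a)) + g(inv(f(b, b, b))) + inv(g(f(f(b, a, a), inv(a), f(a, b, a)))), n, b + b + f(a + a + b, g(a), g(a)) + inv(f(a, b, b))))

Derivation:
Focus inside:  f(b + ((((inv(a) + a) + a) + a) + b) + g((a + a) + inv(a)) + g(a) + b, g(n), g(f(a, b, a))) + inv(g(f(f(b, a, a), inv(a), f(a, b, a)))) + g(inv(f(b, b, inv(inv(b))))) + f(g(b + b), a + a, a + g(a) + b + (f(inv(inv(b)), b, b) + a + inv(a)) + a + a)
Push inv inside:  distribute inv over + and collapse double inv
Collect terms:  f(a + a + b + b + b + g(a) + g(a), g(n), g(f(a, b, a))) + inv(g(f(f(b, a, a), inv(a), f(a, b, a)))) + g(inv(f(b, b, b))) + f(g(b + b), a + a, a + a + a + b + f(b, b, b) + g(a))
Order the arguments:  f(a + a + b + b + b + g(a) + g(a), g(n), g(f(a, b, a))) + f(g(b + b), a + a, a + a + a + b + f(b, b, b) + g(a)) + g(inv(f(b, b, b))) + inv(g(f(f(b, a, a), inv(a), f(a, b, a))))
Put back:  g(f(f(a + a + b + b + b + g(a) + g(a), g(n), g(f(a, b, a))) + f(g(b + b), a + a, a + a + a + b + f(b, b, b) + g(a)) + g(inv(f(b, b, b))) + inv(g(f(f(b, a, a), inv(a), f(a, b, a)))), n, b + b + f(a + a + b, g(a), g(a)) + inv(f(a, b, b))))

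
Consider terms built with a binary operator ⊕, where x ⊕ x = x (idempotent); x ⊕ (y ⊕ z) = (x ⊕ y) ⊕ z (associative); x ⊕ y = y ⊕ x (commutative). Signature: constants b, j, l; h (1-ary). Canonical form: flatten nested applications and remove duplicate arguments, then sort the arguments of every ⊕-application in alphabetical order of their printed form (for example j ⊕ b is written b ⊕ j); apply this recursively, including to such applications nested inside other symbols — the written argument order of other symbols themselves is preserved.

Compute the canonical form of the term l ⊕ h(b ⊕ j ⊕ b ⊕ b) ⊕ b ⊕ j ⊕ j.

Inside:  h(b ⊕ j ⊕ b ⊕ b)  →  h(b ⊕ j)
Drop duplicates:  drop duplicate j
Sort arguments:  b ⊕ h(b ⊕ j) ⊕ j ⊕ l

Answer: b ⊕ h(b ⊕ j) ⊕ j ⊕ l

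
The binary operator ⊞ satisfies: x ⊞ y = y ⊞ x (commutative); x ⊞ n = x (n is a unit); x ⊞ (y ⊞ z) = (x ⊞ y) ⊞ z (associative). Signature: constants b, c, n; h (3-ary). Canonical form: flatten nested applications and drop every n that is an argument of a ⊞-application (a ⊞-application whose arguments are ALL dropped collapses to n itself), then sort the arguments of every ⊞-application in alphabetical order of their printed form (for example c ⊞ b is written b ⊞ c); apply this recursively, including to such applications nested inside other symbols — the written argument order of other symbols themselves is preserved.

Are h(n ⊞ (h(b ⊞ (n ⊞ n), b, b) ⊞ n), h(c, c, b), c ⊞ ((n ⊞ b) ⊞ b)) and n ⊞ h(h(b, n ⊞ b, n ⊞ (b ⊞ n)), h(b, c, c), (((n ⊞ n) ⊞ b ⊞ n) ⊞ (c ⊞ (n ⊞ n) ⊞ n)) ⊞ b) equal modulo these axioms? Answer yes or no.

Left:  h(n ⊞ (h(b ⊞ (n ⊞ n), b, b) ⊞ n), h(c, c, b), c ⊞ ((n ⊞ b) ⊞ b))
  Focus inside:  n ⊞ (h(b ⊞ (n ⊞ n), b, b) ⊞ n)
  Merge nested applications:  n ⊞ h(b ⊞ (n ⊞ n), b, b) ⊞ n
  Simplify inside:  h(b ⊞ (n ⊞ n), b, b)  →  h(b, b, b)
  Units out:  drop n (×2)
  Sort:  h(b, b, b)
  Reassemble:  h(h(b, b, b), h(c, c, b), b ⊞ b ⊞ c)
Right:  n ⊞ h(h(b, n ⊞ b, n ⊞ (b ⊞ n)), h(b, c, c), (((n ⊞ n) ⊞ b ⊞ n) ⊞ (c ⊞ (n ⊞ n) ⊞ n)) ⊞ b)
  Canonicalize subterm:  h(h(b, n ⊞ b, n ⊞ (b ⊞ n)), h(b, c, c), (((n ⊞ n) ⊞ b ⊞ n) ⊞ (c ⊞ (n ⊞ n) ⊞ n)) ⊞ b)  →  h(h(b, b, b), h(b, c, c), b ⊞ b ⊞ c)
  Drop the unit:  drop n
  Order the arguments:  h(h(b, b, b), h(b, c, c), b ⊞ b ⊞ c)

Answer: no — h(h(b, b, b), h(c, c, b), b ⊞ b ⊞ c) vs h(h(b, b, b), h(b, c, c), b ⊞ b ⊞ c)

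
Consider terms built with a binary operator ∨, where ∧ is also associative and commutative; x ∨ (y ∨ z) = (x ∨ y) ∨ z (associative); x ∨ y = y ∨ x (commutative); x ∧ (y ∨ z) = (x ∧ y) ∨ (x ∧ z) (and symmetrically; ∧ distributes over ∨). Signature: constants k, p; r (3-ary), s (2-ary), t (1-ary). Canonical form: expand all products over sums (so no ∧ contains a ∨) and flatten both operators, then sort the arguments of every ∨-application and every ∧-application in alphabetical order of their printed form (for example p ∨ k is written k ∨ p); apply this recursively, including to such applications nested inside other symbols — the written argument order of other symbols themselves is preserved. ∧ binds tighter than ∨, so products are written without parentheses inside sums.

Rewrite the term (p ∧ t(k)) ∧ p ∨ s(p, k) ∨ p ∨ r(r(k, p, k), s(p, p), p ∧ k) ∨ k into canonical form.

Un-nest:  p ∧ p ∧ t(k) ∨ s(p, k) ∨ p ∨ r(r(k, p, k), s(p, p), k ∧ p) ∨ k
Order the arguments:  k ∨ p ∨ p ∧ p ∧ t(k) ∨ r(r(k, p, k), s(p, p), k ∧ p) ∨ s(p, k)

Answer: k ∨ p ∨ p ∧ p ∧ t(k) ∨ r(r(k, p, k), s(p, p), k ∧ p) ∨ s(p, k)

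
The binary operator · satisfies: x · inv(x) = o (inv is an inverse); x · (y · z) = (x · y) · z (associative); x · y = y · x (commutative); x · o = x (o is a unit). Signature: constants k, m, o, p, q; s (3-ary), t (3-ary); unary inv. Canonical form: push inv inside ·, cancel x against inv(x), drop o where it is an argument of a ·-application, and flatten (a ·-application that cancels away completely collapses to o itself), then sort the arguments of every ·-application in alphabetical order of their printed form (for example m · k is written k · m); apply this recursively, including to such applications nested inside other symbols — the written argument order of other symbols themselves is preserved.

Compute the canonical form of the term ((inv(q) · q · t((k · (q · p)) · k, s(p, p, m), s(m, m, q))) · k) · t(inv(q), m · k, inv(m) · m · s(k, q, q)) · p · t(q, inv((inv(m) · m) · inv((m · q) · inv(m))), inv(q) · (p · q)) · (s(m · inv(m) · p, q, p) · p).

Answer: k · p · p · s(p, q, p) · t(inv(q), k · m, s(k, q, q)) · t(k · k · p · q, s(p, p, m), s(m, m, q)) · t(q, q, p)

Derivation:
Push inv inside:  distribute inv over · and collapse double inv
Cancel:  q cancels
Collect:  t(k · k · p · q, s(p, p, m), s(m, m, q)) · k · t(inv(q), k · m, s(k, q, q)) · p · p · t(q, q, p) · s(p, q, p)
Sort arguments:  k · p · p · s(p, q, p) · t(inv(q), k · m, s(k, q, q)) · t(k · k · p · q, s(p, p, m), s(m, m, q)) · t(q, q, p)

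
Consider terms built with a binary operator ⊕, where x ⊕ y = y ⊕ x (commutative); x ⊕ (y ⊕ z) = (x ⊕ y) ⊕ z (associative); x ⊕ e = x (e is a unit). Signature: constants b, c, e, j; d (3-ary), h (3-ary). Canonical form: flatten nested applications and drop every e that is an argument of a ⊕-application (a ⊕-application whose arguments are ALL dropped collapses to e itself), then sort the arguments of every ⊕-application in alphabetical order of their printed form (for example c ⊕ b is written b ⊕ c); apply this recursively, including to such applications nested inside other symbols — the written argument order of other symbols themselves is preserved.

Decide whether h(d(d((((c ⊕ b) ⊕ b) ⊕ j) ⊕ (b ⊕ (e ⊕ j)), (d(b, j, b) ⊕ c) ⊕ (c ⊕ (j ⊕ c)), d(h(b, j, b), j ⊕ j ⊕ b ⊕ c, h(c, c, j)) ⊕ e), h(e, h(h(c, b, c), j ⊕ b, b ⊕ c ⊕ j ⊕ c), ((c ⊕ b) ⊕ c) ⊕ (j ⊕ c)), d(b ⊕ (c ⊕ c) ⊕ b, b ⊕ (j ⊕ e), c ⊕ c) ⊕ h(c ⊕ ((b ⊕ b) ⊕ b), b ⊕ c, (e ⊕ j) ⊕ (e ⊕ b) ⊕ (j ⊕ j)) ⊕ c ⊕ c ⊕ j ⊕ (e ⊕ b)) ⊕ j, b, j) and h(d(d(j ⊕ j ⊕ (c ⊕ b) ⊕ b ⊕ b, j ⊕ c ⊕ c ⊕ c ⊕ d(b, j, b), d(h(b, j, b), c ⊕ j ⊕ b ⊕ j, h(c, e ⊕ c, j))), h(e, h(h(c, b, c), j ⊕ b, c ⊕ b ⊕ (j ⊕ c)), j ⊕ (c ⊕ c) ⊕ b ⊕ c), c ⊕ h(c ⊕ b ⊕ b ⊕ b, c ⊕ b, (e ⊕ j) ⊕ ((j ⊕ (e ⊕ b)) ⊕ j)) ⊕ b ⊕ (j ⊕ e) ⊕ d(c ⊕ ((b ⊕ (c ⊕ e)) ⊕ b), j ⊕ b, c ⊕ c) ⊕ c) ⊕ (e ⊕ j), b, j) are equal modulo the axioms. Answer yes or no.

Answer: yes — both canonical forms are h(d(d(b ⊕ b ⊕ b ⊕ c ⊕ j ⊕ j, c ⊕ c ⊕ c ⊕ d(b, j, b) ⊕ j, d(h(b, j, b), b ⊕ c ⊕ j ⊕ j, h(c, c, j))), h(e, h(h(c, b, c), b ⊕ j, b ⊕ c ⊕ c ⊕ j), b ⊕ c ⊕ c ⊕ c ⊕ j), b ⊕ c ⊕ c ⊕ d(b ⊕ b ⊕ c ⊕ c, b ⊕ j, c ⊕ c) ⊕ h(b ⊕ b ⊕ b ⊕ c, b ⊕ c, b ⊕ j ⊕ j ⊕ j) ⊕ j) ⊕ j, b, j)

Derivation:
Left:  h(d(d((((c ⊕ b) ⊕ b) ⊕ j) ⊕ (b ⊕ (e ⊕ j)), (d(b, j, b) ⊕ c) ⊕ (c ⊕ (j ⊕ c)), d(h(b, j, b), j ⊕ j ⊕ b ⊕ c, h(c, c, j)) ⊕ e), h(e, h(h(c, b, c), j ⊕ b, b ⊕ c ⊕ j ⊕ c), ((c ⊕ b) ⊕ c) ⊕ (j ⊕ c)), d(b ⊕ (c ⊕ c) ⊕ b, b ⊕ (j ⊕ e), c ⊕ c) ⊕ h(c ⊕ ((b ⊕ b) ⊕ b), b ⊕ c, (e ⊕ j) ⊕ (e ⊕ b) ⊕ (j ⊕ j)) ⊕ c ⊕ c ⊕ j ⊕ (e ⊕ b)) ⊕ j, b, j)
  Work inside:  d(d((((c ⊕ b) ⊕ b) ⊕ j) ⊕ (b ⊕ (e ⊕ j)), (d(b, j, b) ⊕ c) ⊕ (c ⊕ (j ⊕ c)), d(h(b, j, b), j ⊕ j ⊕ b ⊕ c, h(c, c, j)) ⊕ e), h(e, h(h(c, b, c), j ⊕ b, b ⊕ c ⊕ j ⊕ c), ((c ⊕ b) ⊕ c) ⊕ (j ⊕ c)), d(b ⊕ (c ⊕ c) ⊕ b, b ⊕ (j ⊕ e), c ⊕ c) ⊕ h(c ⊕ ((b ⊕ b) ⊕ b), b ⊕ c, (e ⊕ j) ⊕ (e ⊕ b) ⊕ (j ⊕ j)) ⊕ c ⊕ c ⊕ j ⊕ (e ⊕ b)) ⊕ j
  Inside:  d(d((((c ⊕ b) ⊕ b) ⊕ j) ⊕ (b ⊕ (e ⊕ j)), (d(b, j, b) ⊕ c) ⊕ (c ⊕ (j ⊕ c)), d(h(b, j, b), j ⊕ j ⊕ b ⊕ c, h(c, c, j)) ⊕ e), h(e, h(h(c, b, c), j ⊕ b, b ⊕ c ⊕ j ⊕ c), ((c ⊕ b) ⊕ c) ⊕ (j ⊕ c)), d(b ⊕ (c ⊕ c) ⊕ b, b ⊕ (j ⊕ e), c ⊕ c) ⊕ h(c ⊕ ((b ⊕ b) ⊕ b), b ⊕ c, (e ⊕ j) ⊕ (e ⊕ b) ⊕ (j ⊕ j)) ⊕ c ⊕ c ⊕ j ⊕ (e ⊕ b))  →  d(d(b ⊕ b ⊕ b ⊕ c ⊕ j ⊕ j, c ⊕ c ⊕ c ⊕ d(b, j, b) ⊕ j, d(h(b, j, b), b ⊕ c ⊕ j ⊕ j, h(c, c, j))), h(e, h(h(c, b, c), b ⊕ j, b ⊕ c ⊕ c ⊕ j), b ⊕ c ⊕ c ⊕ c ⊕ j), b ⊕ c ⊕ c ⊕ d(b ⊕ b ⊕ c ⊕ c, b ⊕ j, c ⊕ c) ⊕ h(b ⊕ b ⊕ b ⊕ c, b ⊕ c, b ⊕ j ⊕ j ⊕ j) ⊕ j)
  Sort arguments:  d(d(b ⊕ b ⊕ b ⊕ c ⊕ j ⊕ j, c ⊕ c ⊕ c ⊕ d(b, j, b) ⊕ j, d(h(b, j, b), b ⊕ c ⊕ j ⊕ j, h(c, c, j))), h(e, h(h(c, b, c), b ⊕ j, b ⊕ c ⊕ c ⊕ j), b ⊕ c ⊕ c ⊕ c ⊕ j), b ⊕ c ⊕ c ⊕ d(b ⊕ b ⊕ c ⊕ c, b ⊕ j, c ⊕ c) ⊕ h(b ⊕ b ⊕ b ⊕ c, b ⊕ c, b ⊕ j ⊕ j ⊕ j) ⊕ j) ⊕ j
  Put back:  h(d(d(b ⊕ b ⊕ b ⊕ c ⊕ j ⊕ j, c ⊕ c ⊕ c ⊕ d(b, j, b) ⊕ j, d(h(b, j, b), b ⊕ c ⊕ j ⊕ j, h(c, c, j))), h(e, h(h(c, b, c), b ⊕ j, b ⊕ c ⊕ c ⊕ j), b ⊕ c ⊕ c ⊕ c ⊕ j), b ⊕ c ⊕ c ⊕ d(b ⊕ b ⊕ c ⊕ c, b ⊕ j, c ⊕ c) ⊕ h(b ⊕ b ⊕ b ⊕ c, b ⊕ c, b ⊕ j ⊕ j ⊕ j) ⊕ j) ⊕ j, b, j)
Right:  h(d(d(j ⊕ j ⊕ (c ⊕ b) ⊕ b ⊕ b, j ⊕ c ⊕ c ⊕ c ⊕ d(b, j, b), d(h(b, j, b), c ⊕ j ⊕ b ⊕ j, h(c, e ⊕ c, j))), h(e, h(h(c, b, c), j ⊕ b, c ⊕ b ⊕ (j ⊕ c)), j ⊕ (c ⊕ c) ⊕ b ⊕ c), c ⊕ h(c ⊕ b ⊕ b ⊕ b, c ⊕ b, (e ⊕ j) ⊕ ((j ⊕ (e ⊕ b)) ⊕ j)) ⊕ b ⊕ (j ⊕ e) ⊕ d(c ⊕ ((b ⊕ (c ⊕ e)) ⊕ b), j ⊕ b, c ⊕ c) ⊕ c) ⊕ (e ⊕ j), b, j)
  Focus inside:  d(d(j ⊕ j ⊕ (c ⊕ b) ⊕ b ⊕ b, j ⊕ c ⊕ c ⊕ c ⊕ d(b, j, b), d(h(b, j, b), c ⊕ j ⊕ b ⊕ j, h(c, e ⊕ c, j))), h(e, h(h(c, b, c), j ⊕ b, c ⊕ b ⊕ (j ⊕ c)), j ⊕ (c ⊕ c) ⊕ b ⊕ c), c ⊕ h(c ⊕ b ⊕ b ⊕ b, c ⊕ b, (e ⊕ j) ⊕ ((j ⊕ (e ⊕ b)) ⊕ j)) ⊕ b ⊕ (j ⊕ e) ⊕ d(c ⊕ ((b ⊕ (c ⊕ e)) ⊕ b), j ⊕ b, c ⊕ c) ⊕ c) ⊕ (e ⊕ j)
  Un-nest:  d(d(j ⊕ j ⊕ (c ⊕ b) ⊕ b ⊕ b, j ⊕ c ⊕ c ⊕ c ⊕ d(b, j, b), d(h(b, j, b), c ⊕ j ⊕ b ⊕ j, h(c, e ⊕ c, j))), h(e, h(h(c, b, c), j ⊕ b, c ⊕ b ⊕ (j ⊕ c)), j ⊕ (c ⊕ c) ⊕ b ⊕ c), c ⊕ h(c ⊕ b ⊕ b ⊕ b, c ⊕ b, (e ⊕ j) ⊕ ((j ⊕ (e ⊕ b)) ⊕ j)) ⊕ b ⊕ (j ⊕ e) ⊕ d(c ⊕ ((b ⊕ (c ⊕ e)) ⊕ b), j ⊕ b, c ⊕ c) ⊕ c) ⊕ e ⊕ j
  Inside:  d(d(j ⊕ j ⊕ (c ⊕ b) ⊕ b ⊕ b, j ⊕ c ⊕ c ⊕ c ⊕ d(b, j, b), d(h(b, j, b), c ⊕ j ⊕ b ⊕ j, h(c, e ⊕ c, j))), h(e, h(h(c, b, c), j ⊕ b, c ⊕ b ⊕ (j ⊕ c)), j ⊕ (c ⊕ c) ⊕ b ⊕ c), c ⊕ h(c ⊕ b ⊕ b ⊕ b, c ⊕ b, (e ⊕ j) ⊕ ((j ⊕ (e ⊕ b)) ⊕ j)) ⊕ b ⊕ (j ⊕ e) ⊕ d(c ⊕ ((b ⊕ (c ⊕ e)) ⊕ b), j ⊕ b, c ⊕ c) ⊕ c)  →  d(d(b ⊕ b ⊕ b ⊕ c ⊕ j ⊕ j, c ⊕ c ⊕ c ⊕ d(b, j, b) ⊕ j, d(h(b, j, b), b ⊕ c ⊕ j ⊕ j, h(c, c, j))), h(e, h(h(c, b, c), b ⊕ j, b ⊕ c ⊕ c ⊕ j), b ⊕ c ⊕ c ⊕ c ⊕ j), b ⊕ c ⊕ c ⊕ d(b ⊕ b ⊕ c ⊕ c, b ⊕ j, c ⊕ c) ⊕ h(b ⊕ b ⊕ b ⊕ c, b ⊕ c, b ⊕ j ⊕ j ⊕ j) ⊕ j)
  Unit:  drop e
  Sort:  d(d(b ⊕ b ⊕ b ⊕ c ⊕ j ⊕ j, c ⊕ c ⊕ c ⊕ d(b, j, b) ⊕ j, d(h(b, j, b), b ⊕ c ⊕ j ⊕ j, h(c, c, j))), h(e, h(h(c, b, c), b ⊕ j, b ⊕ c ⊕ c ⊕ j), b ⊕ c ⊕ c ⊕ c ⊕ j), b ⊕ c ⊕ c ⊕ d(b ⊕ b ⊕ c ⊕ c, b ⊕ j, c ⊕ c) ⊕ h(b ⊕ b ⊕ b ⊕ c, b ⊕ c, b ⊕ j ⊕ j ⊕ j) ⊕ j) ⊕ j
  Rebuild:  h(d(d(b ⊕ b ⊕ b ⊕ c ⊕ j ⊕ j, c ⊕ c ⊕ c ⊕ d(b, j, b) ⊕ j, d(h(b, j, b), b ⊕ c ⊕ j ⊕ j, h(c, c, j))), h(e, h(h(c, b, c), b ⊕ j, b ⊕ c ⊕ c ⊕ j), b ⊕ c ⊕ c ⊕ c ⊕ j), b ⊕ c ⊕ c ⊕ d(b ⊕ b ⊕ c ⊕ c, b ⊕ j, c ⊕ c) ⊕ h(b ⊕ b ⊕ b ⊕ c, b ⊕ c, b ⊕ j ⊕ j ⊕ j) ⊕ j) ⊕ j, b, j)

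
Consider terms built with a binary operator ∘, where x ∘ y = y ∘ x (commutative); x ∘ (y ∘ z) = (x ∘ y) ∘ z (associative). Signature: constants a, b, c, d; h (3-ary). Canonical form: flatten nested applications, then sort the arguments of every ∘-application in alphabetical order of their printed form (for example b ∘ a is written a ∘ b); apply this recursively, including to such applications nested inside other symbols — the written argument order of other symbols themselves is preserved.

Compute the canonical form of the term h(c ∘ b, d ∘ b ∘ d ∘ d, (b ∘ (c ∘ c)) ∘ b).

Work inside:  (b ∘ (c ∘ c)) ∘ b
Un-nest:  b ∘ c ∘ c ∘ b
Sort:  b ∘ b ∘ c ∘ c
Put back:  h(b ∘ c, b ∘ d ∘ d ∘ d, b ∘ b ∘ c ∘ c)

Answer: h(b ∘ c, b ∘ d ∘ d ∘ d, b ∘ b ∘ c ∘ c)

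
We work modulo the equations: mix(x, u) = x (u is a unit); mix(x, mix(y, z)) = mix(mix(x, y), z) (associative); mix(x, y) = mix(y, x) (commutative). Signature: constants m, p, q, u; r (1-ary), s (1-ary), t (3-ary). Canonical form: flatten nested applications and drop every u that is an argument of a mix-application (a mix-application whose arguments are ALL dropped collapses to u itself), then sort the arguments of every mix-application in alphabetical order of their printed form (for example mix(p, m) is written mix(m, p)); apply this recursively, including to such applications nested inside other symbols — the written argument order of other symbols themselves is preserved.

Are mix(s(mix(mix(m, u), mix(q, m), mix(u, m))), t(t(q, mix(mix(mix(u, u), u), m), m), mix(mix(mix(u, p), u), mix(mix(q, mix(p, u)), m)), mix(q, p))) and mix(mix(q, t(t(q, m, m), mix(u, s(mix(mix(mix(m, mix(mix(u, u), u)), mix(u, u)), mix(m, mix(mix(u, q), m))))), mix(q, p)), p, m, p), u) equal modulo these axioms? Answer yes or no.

Left:  mix(s(mix(mix(m, u), mix(q, m), mix(u, m))), t(t(q, mix(mix(mix(u, u), u), m), m), mix(mix(mix(u, p), u), mix(mix(q, mix(p, u)), m)), mix(q, p)))
  Simplify inside:  s(mix(mix(m, u), mix(q, m), mix(u, m)))  →  s(mix(m, m, m, q))
  Canonicalize subterm:  t(t(q, mix(mix(mix(u, u), u), m), m), mix(mix(mix(u, p), u), mix(mix(q, mix(p, u)), m)), mix(q, p))  →  t(t(q, m, m), mix(m, p, p, q), mix(p, q))
  Sort arguments:  mix(s(mix(m, m, m, q)), t(t(q, m, m), mix(m, p, p, q), mix(p, q)))
Right:  mix(mix(q, t(t(q, m, m), mix(u, s(mix(mix(mix(m, mix(mix(u, u), u)), mix(u, u)), mix(m, mix(mix(u, q), m))))), mix(q, p)), p, m, p), u)
  Flatten:  mix(q, t(t(q, m, m), mix(u, s(mix(mix(mix(m, mix(mix(u, u), u)), mix(u, u)), mix(m, mix(mix(u, q), m))))), mix(q, p)), p, m, p, u)
  Canonicalize subterm:  t(t(q, m, m), mix(u, s(mix(mix(mix(m, mix(mix(u, u), u)), mix(u, u)), mix(m, mix(mix(u, q), m))))), mix(q, p))  →  t(t(q, m, m), s(mix(m, m, m, q)), mix(p, q))
  Drop the unit:  drop u
  Sort arguments:  mix(m, p, p, q, t(t(q, m, m), s(mix(m, m, m, q)), mix(p, q)))

Answer: no — mix(s(mix(m, m, m, q)), t(t(q, m, m), mix(m, p, p, q), mix(p, q))) vs mix(m, p, p, q, t(t(q, m, m), s(mix(m, m, m, q)), mix(p, q)))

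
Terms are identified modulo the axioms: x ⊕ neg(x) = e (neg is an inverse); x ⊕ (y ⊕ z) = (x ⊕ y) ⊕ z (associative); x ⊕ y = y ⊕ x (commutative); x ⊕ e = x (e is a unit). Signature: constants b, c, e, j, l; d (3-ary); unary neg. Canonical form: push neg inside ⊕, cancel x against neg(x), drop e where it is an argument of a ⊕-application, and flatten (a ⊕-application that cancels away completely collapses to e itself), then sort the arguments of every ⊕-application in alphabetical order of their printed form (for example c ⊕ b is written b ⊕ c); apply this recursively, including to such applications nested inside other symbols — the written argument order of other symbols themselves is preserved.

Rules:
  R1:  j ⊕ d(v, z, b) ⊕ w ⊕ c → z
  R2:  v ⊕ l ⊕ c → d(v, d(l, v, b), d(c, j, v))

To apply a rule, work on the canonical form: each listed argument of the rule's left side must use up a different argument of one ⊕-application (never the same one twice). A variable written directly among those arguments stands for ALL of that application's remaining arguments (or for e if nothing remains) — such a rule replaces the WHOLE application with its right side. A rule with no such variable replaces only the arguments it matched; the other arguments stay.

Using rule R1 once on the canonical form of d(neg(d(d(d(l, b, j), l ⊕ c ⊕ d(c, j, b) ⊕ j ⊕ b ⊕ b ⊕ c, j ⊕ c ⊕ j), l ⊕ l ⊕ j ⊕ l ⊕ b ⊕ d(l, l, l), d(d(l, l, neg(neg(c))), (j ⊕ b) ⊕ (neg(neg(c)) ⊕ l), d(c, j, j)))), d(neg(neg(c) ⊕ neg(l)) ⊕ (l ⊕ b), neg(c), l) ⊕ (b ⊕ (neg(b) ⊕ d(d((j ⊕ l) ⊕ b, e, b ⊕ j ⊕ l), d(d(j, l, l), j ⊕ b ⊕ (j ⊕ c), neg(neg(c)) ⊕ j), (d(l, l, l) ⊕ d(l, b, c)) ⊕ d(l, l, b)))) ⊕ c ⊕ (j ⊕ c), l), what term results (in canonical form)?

Answer: d(neg(d(d(d(l, b, j), j, c ⊕ j ⊕ j), b ⊕ d(l, l, l) ⊕ j ⊕ l ⊕ l ⊕ l, d(d(l, l, c), b ⊕ c ⊕ j ⊕ l, d(c, j, j)))), c ⊕ c ⊕ d(b ⊕ c ⊕ l ⊕ l, neg(c), l) ⊕ d(d(b ⊕ j ⊕ l, e, b ⊕ j ⊕ l), d(d(j, l, l), b ⊕ c ⊕ j ⊕ j, c ⊕ j), d(l, b, c) ⊕ d(l, l, b) ⊕ d(l, l, l)) ⊕ j, l)

Derivation:
Canonical form:  d(neg(d(d(d(l, b, j), b ⊕ b ⊕ c ⊕ c ⊕ d(c, j, b) ⊕ j ⊕ l, c ⊕ j ⊕ j), b ⊕ d(l, l, l) ⊕ j ⊕ l ⊕ l ⊕ l, d(d(l, l, c), b ⊕ c ⊕ j ⊕ l, d(c, j, j)))), c ⊕ c ⊕ d(b ⊕ c ⊕ l ⊕ l, neg(c), l) ⊕ d(d(b ⊕ j ⊕ l, e, b ⊕ j ⊕ l), d(d(j, l, l), b ⊕ c ⊕ j ⊕ j, c ⊕ j), d(l, b, c) ⊕ d(l, l, b) ⊕ d(l, l, l)) ⊕ j, l)
Match R1:  consume c, d(c, j, b), j;  v := c, w := b ⊕ b ⊕ c ⊕ l, z := j
The variable takes the whole remainder — replace the entire application.
Giving:  d(neg(d(d(d(l, b, j), j, c ⊕ j ⊕ j), b ⊕ d(l, l, l) ⊕ j ⊕ l ⊕ l ⊕ l, d(d(l, l, c), b ⊕ c ⊕ j ⊕ l, d(c, j, j)))), c ⊕ c ⊕ d(b ⊕ c ⊕ l ⊕ l, neg(c), l) ⊕ d(d(b ⊕ j ⊕ l, e, b ⊕ j ⊕ l), d(d(j, l, l), b ⊕ c ⊕ j ⊕ j, c ⊕ j), d(l, b, c) ⊕ d(l, l, b) ⊕ d(l, l, l)) ⊕ j, l)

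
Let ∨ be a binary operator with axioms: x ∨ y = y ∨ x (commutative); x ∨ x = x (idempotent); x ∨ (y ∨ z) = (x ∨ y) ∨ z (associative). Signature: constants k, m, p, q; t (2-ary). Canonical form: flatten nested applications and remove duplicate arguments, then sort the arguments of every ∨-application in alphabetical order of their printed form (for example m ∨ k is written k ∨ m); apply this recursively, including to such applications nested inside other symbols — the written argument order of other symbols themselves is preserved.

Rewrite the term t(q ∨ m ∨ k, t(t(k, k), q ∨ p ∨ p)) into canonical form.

Answer: t(k ∨ m ∨ q, t(t(k, k), p ∨ q))

Derivation:
Descend into:  q ∨ p ∨ p
Idempotence:  drop duplicate p
Order the arguments:  p ∨ q
Put back:  t(k ∨ m ∨ q, t(t(k, k), p ∨ q))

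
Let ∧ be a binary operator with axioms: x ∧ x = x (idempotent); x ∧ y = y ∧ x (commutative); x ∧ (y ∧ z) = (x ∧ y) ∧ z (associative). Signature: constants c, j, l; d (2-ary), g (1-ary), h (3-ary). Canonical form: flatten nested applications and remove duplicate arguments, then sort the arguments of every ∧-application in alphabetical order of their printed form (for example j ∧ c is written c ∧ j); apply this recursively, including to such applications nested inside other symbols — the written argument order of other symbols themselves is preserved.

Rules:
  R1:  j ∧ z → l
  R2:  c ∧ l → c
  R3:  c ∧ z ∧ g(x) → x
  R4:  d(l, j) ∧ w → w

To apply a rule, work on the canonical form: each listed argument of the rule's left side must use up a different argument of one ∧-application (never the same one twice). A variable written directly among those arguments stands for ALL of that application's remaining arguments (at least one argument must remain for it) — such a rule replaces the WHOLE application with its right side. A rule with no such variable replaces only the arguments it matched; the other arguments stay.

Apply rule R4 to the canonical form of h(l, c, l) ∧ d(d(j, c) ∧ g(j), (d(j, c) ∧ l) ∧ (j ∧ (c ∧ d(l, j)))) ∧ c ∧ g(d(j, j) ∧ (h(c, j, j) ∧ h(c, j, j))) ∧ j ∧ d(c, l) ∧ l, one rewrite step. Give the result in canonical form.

Canonical form:  c ∧ d(c, l) ∧ d(d(j, c) ∧ g(j), c ∧ d(j, c) ∧ d(l, j) ∧ j ∧ l) ∧ g(d(j, j) ∧ h(c, j, j)) ∧ h(l, c, l) ∧ j ∧ l
R4 matches:  uses d(l, j);  w := c ∧ d(j, c) ∧ j ∧ l
The variable takes the whole remainder — replace the entire application.
Giving:  c ∧ d(c, l) ∧ d(d(j, c) ∧ g(j), c ∧ d(j, c) ∧ j ∧ l) ∧ g(d(j, j) ∧ h(c, j, j)) ∧ h(l, c, l) ∧ j ∧ l

Answer: c ∧ d(c, l) ∧ d(d(j, c) ∧ g(j), c ∧ d(j, c) ∧ j ∧ l) ∧ g(d(j, j) ∧ h(c, j, j)) ∧ h(l, c, l) ∧ j ∧ l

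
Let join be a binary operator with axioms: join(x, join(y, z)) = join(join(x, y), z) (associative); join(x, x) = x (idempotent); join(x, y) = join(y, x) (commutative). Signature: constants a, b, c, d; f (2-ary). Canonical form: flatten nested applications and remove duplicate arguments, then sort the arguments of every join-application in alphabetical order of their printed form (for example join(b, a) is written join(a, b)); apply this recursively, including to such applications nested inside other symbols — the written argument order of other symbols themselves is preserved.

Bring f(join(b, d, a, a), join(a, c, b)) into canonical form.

Answer: f(join(a, b, d), join(a, b, c))

Derivation:
Descend into:  join(b, d, a, a)
Idempotence:  drop duplicate a
Order the arguments:  join(a, b, d)
Reassemble:  f(join(a, b, d), join(a, b, c))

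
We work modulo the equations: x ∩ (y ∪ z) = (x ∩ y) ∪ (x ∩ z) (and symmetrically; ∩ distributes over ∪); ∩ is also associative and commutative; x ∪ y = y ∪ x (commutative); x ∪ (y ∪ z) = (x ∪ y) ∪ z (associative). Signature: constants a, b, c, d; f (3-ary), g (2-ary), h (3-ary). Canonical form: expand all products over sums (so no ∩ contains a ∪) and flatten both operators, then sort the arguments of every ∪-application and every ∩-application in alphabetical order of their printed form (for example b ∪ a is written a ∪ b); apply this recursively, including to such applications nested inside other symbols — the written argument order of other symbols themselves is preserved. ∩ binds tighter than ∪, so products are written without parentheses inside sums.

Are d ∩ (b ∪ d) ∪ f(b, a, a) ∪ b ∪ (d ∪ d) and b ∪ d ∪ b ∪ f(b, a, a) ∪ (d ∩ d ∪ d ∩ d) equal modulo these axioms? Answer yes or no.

Left:  d ∩ (b ∪ d) ∪ f(b, a, a) ∪ b ∪ (d ∪ d)
  Expand products over sums:  b ∩ d ∪ d ∩ d ∪ f(b, a, a) ∪ b ∪ d ∪ d
  Sort arguments:  b ∪ b ∩ d ∪ d ∪ d ∪ d ∩ d ∪ f(b, a, a)
Right:  b ∪ d ∪ b ∪ f(b, a, a) ∪ (d ∩ d ∪ d ∩ d)
  Un-nest:  b ∪ d ∪ b ∪ f(b, a, a) ∪ d ∩ d ∪ d ∩ d
  Order the arguments:  b ∪ b ∪ d ∪ d ∩ d ∪ d ∩ d ∪ f(b, a, a)

Answer: no — b ∪ b ∩ d ∪ d ∪ d ∪ d ∩ d ∪ f(b, a, a) vs b ∪ b ∪ d ∪ d ∩ d ∪ d ∩ d ∪ f(b, a, a)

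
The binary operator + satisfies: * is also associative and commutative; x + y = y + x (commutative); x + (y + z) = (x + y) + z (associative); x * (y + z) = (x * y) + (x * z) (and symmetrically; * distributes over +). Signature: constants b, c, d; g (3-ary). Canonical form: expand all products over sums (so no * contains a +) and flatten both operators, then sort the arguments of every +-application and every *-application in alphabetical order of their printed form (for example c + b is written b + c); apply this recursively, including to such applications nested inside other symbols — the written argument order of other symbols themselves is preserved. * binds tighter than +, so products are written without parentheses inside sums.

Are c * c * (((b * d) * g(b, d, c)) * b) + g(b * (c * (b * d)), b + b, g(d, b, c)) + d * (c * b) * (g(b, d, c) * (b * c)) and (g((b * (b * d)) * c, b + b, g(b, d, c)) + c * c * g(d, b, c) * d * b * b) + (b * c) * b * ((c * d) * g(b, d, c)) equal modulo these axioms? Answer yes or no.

Left:  c * c * (((b * d) * g(b, d, c)) * b) + g(b * (c * (b * d)), b + b, g(d, b, c)) + d * (c * b) * (g(b, d, c) * (b * c))
  Un-nest:  b * b * c * c * d * g(b, d, c) + g(b * b * c * d, b + b, g(d, b, c)) + b * b * c * c * d * g(b, d, c)
  Order the arguments:  b * b * c * c * d * g(b, d, c) + b * b * c * c * d * g(b, d, c) + g(b * b * c * d, b + b, g(d, b, c))
Right:  (g((b * (b * d)) * c, b + b, g(b, d, c)) + c * c * g(d, b, c) * d * b * b) + (b * c) * b * ((c * d) * g(b, d, c))
  Merge nested applications:  g(b * b * c * d, b + b, g(b, d, c)) + b * b * c * c * d * g(d, b, c) + b * b * c * c * d * g(b, d, c)
  Order the arguments:  b * b * c * c * d * g(b, d, c) + b * b * c * c * d * g(d, b, c) + g(b * b * c * d, b + b, g(b, d, c))

Answer: no — b * b * c * c * d * g(b, d, c) + b * b * c * c * d * g(b, d, c) + g(b * b * c * d, b + b, g(d, b, c)) vs b * b * c * c * d * g(b, d, c) + b * b * c * c * d * g(d, b, c) + g(b * b * c * d, b + b, g(b, d, c))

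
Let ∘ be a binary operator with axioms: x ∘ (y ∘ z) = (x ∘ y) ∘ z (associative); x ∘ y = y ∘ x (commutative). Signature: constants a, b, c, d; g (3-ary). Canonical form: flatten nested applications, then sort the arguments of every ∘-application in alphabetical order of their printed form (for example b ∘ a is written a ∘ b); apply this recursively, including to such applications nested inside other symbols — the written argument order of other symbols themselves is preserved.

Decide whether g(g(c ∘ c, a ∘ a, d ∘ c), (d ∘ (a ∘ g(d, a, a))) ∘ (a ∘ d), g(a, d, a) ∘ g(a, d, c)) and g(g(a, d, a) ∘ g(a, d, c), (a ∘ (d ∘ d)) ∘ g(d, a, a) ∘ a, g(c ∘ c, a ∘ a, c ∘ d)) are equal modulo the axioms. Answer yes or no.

Left:  g(g(c ∘ c, a ∘ a, d ∘ c), (d ∘ (a ∘ g(d, a, a))) ∘ (a ∘ d), g(a, d, a) ∘ g(a, d, c))
  Focus inside:  (d ∘ (a ∘ g(d, a, a))) ∘ (a ∘ d)
  Merge nested applications:  d ∘ a ∘ g(d, a, a) ∘ a ∘ d
  Sort:  a ∘ a ∘ d ∘ d ∘ g(d, a, a)
  Put back:  g(g(c ∘ c, a ∘ a, c ∘ d), a ∘ a ∘ d ∘ d ∘ g(d, a, a), g(a, d, a) ∘ g(a, d, c))
Right:  g(g(a, d, a) ∘ g(a, d, c), (a ∘ (d ∘ d)) ∘ g(d, a, a) ∘ a, g(c ∘ c, a ∘ a, c ∘ d))
  Descend into:  (a ∘ (d ∘ d)) ∘ g(d, a, a) ∘ a
  Un-nest:  a ∘ d ∘ d ∘ g(d, a, a) ∘ a
  Sort arguments:  a ∘ a ∘ d ∘ d ∘ g(d, a, a)
  Put back:  g(g(a, d, a) ∘ g(a, d, c), a ∘ a ∘ d ∘ d ∘ g(d, a, a), g(c ∘ c, a ∘ a, c ∘ d))

Answer: no — g(g(c ∘ c, a ∘ a, c ∘ d), a ∘ a ∘ d ∘ d ∘ g(d, a, a), g(a, d, a) ∘ g(a, d, c)) vs g(g(a, d, a) ∘ g(a, d, c), a ∘ a ∘ d ∘ d ∘ g(d, a, a), g(c ∘ c, a ∘ a, c ∘ d))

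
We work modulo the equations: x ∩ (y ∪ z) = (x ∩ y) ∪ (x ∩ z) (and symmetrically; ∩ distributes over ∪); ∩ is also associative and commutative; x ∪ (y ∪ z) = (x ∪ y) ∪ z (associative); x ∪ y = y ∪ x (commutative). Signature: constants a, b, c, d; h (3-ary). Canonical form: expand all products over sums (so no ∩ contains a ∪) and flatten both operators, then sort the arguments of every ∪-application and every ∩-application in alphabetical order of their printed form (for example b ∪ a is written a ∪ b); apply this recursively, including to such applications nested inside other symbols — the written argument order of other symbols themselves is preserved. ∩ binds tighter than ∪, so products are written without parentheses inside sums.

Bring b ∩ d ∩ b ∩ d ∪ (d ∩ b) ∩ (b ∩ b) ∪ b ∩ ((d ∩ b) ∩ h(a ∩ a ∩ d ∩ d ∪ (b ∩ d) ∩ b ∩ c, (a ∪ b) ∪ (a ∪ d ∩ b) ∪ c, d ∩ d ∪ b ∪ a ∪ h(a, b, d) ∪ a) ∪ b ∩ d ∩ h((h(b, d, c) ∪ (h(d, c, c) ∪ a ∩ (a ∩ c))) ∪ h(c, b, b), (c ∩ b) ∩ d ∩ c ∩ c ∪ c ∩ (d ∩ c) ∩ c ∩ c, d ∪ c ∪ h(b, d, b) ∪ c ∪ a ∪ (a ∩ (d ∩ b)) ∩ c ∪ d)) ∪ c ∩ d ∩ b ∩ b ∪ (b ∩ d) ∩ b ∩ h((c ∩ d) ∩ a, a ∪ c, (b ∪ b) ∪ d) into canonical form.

Answer: b ∩ b ∩ b ∩ d ∪ b ∩ b ∩ c ∩ d ∪ b ∩ b ∩ d ∩ d ∪ b ∩ b ∩ d ∩ h(a ∩ a ∩ c ∪ h(b, d, c) ∪ h(c, b, b) ∪ h(d, c, c), b ∩ c ∩ c ∩ c ∩ d ∪ c ∩ c ∩ c ∩ c ∩ d, a ∪ a ∩ b ∩ c ∩ d ∪ c ∪ c ∪ d ∪ d ∪ h(b, d, b)) ∪ b ∩ b ∩ d ∩ h(a ∩ a ∩ d ∩ d ∪ b ∩ b ∩ c ∩ d, a ∪ a ∪ b ∪ b ∩ d ∪ c, a ∪ a ∪ b ∪ d ∩ d ∪ h(a, b, d)) ∪ b ∩ b ∩ d ∩ h(a ∩ c ∩ d, a ∪ c, b ∪ b ∪ d)

Derivation:
Expand:  b ∩ b ∩ d ∩ d ∪ b ∩ b ∩ b ∩ d ∪ b ∩ b ∩ d ∩ h(a ∩ a ∩ d ∩ d ∪ b ∩ b ∩ c ∩ d, a ∪ a ∪ b ∪ b ∩ d ∪ c, a ∪ a ∪ b ∪ d ∩ d ∪ h(a, b, d)) ∪ b ∩ b ∩ d ∩ h(a ∩ a ∩ c ∪ h(b, d, c) ∪ h(c, b, b) ∪ h(d, c, c), b ∩ c ∩ c ∩ c ∩ d ∪ c ∩ c ∩ c ∩ c ∩ d, a ∪ a ∩ b ∩ c ∩ d ∪ c ∪ c ∪ d ∪ d ∪ h(b, d, b)) ∪ b ∩ b ∩ c ∩ d ∪ b ∩ b ∩ d ∩ h(a ∩ c ∩ d, a ∪ c, b ∪ b ∪ d)
Order the arguments:  b ∩ b ∩ b ∩ d ∪ b ∩ b ∩ c ∩ d ∪ b ∩ b ∩ d ∩ d ∪ b ∩ b ∩ d ∩ h(a ∩ a ∩ c ∪ h(b, d, c) ∪ h(c, b, b) ∪ h(d, c, c), b ∩ c ∩ c ∩ c ∩ d ∪ c ∩ c ∩ c ∩ c ∩ d, a ∪ a ∩ b ∩ c ∩ d ∪ c ∪ c ∪ d ∪ d ∪ h(b, d, b)) ∪ b ∩ b ∩ d ∩ h(a ∩ a ∩ d ∩ d ∪ b ∩ b ∩ c ∩ d, a ∪ a ∪ b ∪ b ∩ d ∪ c, a ∪ a ∪ b ∪ d ∩ d ∪ h(a, b, d)) ∪ b ∩ b ∩ d ∩ h(a ∩ c ∩ d, a ∪ c, b ∪ b ∪ d)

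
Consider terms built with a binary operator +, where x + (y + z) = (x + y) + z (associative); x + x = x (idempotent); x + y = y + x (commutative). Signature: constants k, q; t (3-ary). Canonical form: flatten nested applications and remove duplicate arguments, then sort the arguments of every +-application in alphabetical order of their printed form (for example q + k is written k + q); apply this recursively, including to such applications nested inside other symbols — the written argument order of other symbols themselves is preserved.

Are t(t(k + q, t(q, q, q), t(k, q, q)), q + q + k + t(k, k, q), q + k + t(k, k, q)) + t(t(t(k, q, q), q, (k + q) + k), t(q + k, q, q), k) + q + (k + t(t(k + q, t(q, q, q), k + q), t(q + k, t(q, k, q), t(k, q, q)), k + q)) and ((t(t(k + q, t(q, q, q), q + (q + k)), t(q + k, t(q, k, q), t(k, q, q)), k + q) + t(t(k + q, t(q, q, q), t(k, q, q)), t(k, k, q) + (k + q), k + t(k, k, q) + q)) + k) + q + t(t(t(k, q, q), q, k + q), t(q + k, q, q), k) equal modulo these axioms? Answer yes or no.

Answer: yes — both canonical forms are k + q + t(t(k + q, t(q, q, q), k + q), t(k + q, t(q, k, q), t(k, q, q)), k + q) + t(t(k + q, t(q, q, q), t(k, q, q)), k + q + t(k, k, q), k + q + t(k, k, q)) + t(t(t(k, q, q), q, k + q), t(k + q, q, q), k)

Derivation:
Left:  t(t(k + q, t(q, q, q), t(k, q, q)), q + q + k + t(k, k, q), q + k + t(k, k, q)) + t(t(t(k, q, q), q, (k + q) + k), t(q + k, q, q), k) + q + (k + t(t(k + q, t(q, q, q), k + q), t(q + k, t(q, k, q), t(k, q, q)), k + q))
  Flatten:  t(t(k + q, t(q, q, q), t(k, q, q)), q + q + k + t(k, k, q), q + k + t(k, k, q)) + t(t(t(k, q, q), q, (k + q) + k), t(q + k, q, q), k) + q + k + t(t(k + q, t(q, q, q), k + q), t(q + k, t(q, k, q), t(k, q, q)), k + q)
  Canonicalize subterm:  t(t(k + q, t(q, q, q), t(k, q, q)), q + q + k + t(k, k, q), q + k + t(k, k, q))  →  t(t(k + q, t(q, q, q), t(k, q, q)), k + q + t(k, k, q), k + q + t(k, k, q))
  Canonicalize subterm:  t(t(t(k, q, q), q, (k + q) + k), t(q + k, q, q), k)  →  t(t(t(k, q, q), q, k + q), t(k + q, q, q), k)
  Canonicalize subterm:  t(t(k + q, t(q, q, q), k + q), t(q + k, t(q, k, q), t(k, q, q)), k + q)  →  t(t(k + q, t(q, q, q), k + q), t(k + q, t(q, k, q), t(k, q, q)), k + q)
  Sort arguments:  k + q + t(t(k + q, t(q, q, q), k + q), t(k + q, t(q, k, q), t(k, q, q)), k + q) + t(t(k + q, t(q, q, q), t(k, q, q)), k + q + t(k, k, q), k + q + t(k, k, q)) + t(t(t(k, q, q), q, k + q), t(k + q, q, q), k)
Right:  ((t(t(k + q, t(q, q, q), q + (q + k)), t(q + k, t(q, k, q), t(k, q, q)), k + q) + t(t(k + q, t(q, q, q), t(k, q, q)), t(k, k, q) + (k + q), k + t(k, k, q) + q)) + k) + q + t(t(t(k, q, q), q, k + q), t(q + k, q, q), k)
  Flatten:  t(t(k + q, t(q, q, q), q + (q + k)), t(q + k, t(q, k, q), t(k, q, q)), k + q) + t(t(k + q, t(q, q, q), t(k, q, q)), t(k, k, q) + (k + q), k + t(k, k, q) + q) + k + q + t(t(t(k, q, q), q, k + q), t(q + k, q, q), k)
  Canonicalize subterm:  t(t(k + q, t(q, q, q), q + (q + k)), t(q + k, t(q, k, q), t(k, q, q)), k + q)  →  t(t(k + q, t(q, q, q), k + q), t(k + q, t(q, k, q), t(k, q, q)), k + q)
  Canonicalize subterm:  t(t(k + q, t(q, q, q), t(k, q, q)), t(k, k, q) + (k + q), k + t(k, k, q) + q)  →  t(t(k + q, t(q, q, q), t(k, q, q)), k + q + t(k, k, q), k + q + t(k, k, q))
  Simplify inside:  t(t(t(k, q, q), q, k + q), t(q + k, q, q), k)  →  t(t(t(k, q, q), q, k + q), t(k + q, q, q), k)
  Order the arguments:  k + q + t(t(k + q, t(q, q, q), k + q), t(k + q, t(q, k, q), t(k, q, q)), k + q) + t(t(k + q, t(q, q, q), t(k, q, q)), k + q + t(k, k, q), k + q + t(k, k, q)) + t(t(t(k, q, q), q, k + q), t(k + q, q, q), k)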